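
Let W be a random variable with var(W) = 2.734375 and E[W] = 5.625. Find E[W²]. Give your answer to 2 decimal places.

E[W²] = var(W) + (E[W])² = 2.734375 + (5.625)² = 34.375

34.38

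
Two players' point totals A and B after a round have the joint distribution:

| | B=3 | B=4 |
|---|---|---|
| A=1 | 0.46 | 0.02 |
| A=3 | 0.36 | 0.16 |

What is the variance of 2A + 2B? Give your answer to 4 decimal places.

E[A] = 2.04,  E[B] = 3.18,  E[AB] = 6.62
Var(A) = 5.16 − (2.04)² = 0.9984;  Var(B) = 10.26 − (3.18)² = 0.1476
cov(A,B) = 6.62 − (2.04)(3.18) = 0.1328
Var(2A + 2B) = (2)²·0.9984 + (2)²·0.1476 + 2·(2)·(2)·0.1328 = 5.6464

5.6464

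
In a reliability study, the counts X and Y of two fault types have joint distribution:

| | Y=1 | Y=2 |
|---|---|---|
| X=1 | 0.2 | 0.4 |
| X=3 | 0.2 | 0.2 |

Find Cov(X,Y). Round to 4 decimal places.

E[X] = 1.8,  E[Y] = 1.6
E[XY] = 2.8
Cov(X,Y) = E[XY] − E[X]E[Y] = 2.8 − (1.8)(1.6) = -0.08

-0.0800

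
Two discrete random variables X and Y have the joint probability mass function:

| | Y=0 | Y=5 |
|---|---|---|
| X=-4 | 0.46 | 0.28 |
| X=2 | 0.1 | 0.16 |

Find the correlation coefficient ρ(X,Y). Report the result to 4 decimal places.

E[X] = -2.44,  E[Y] = 2.2
E[XY] = -4
Cov(X,Y) = E[XY] − E[X]E[Y] = -4 − (-2.44)(2.2) = 1.368
var(X) = 6.9264,  var(Y) = 6.16
ρ = 1.368 / √(6.9264·6.16) ≈ 0.2094

0.2094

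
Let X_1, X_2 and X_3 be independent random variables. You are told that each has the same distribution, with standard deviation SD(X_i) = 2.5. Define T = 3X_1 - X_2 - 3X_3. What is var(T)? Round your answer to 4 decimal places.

var(X_i) = (2.5)² = 6.25
By independence, var(T) = (3)²var(X_1) + (-1)²var(X_2) + (-3)²var(X_3)
= (3)²·6.25 + (-1)²·6.25 + (-3)²·6.25 = 118.75

118.7500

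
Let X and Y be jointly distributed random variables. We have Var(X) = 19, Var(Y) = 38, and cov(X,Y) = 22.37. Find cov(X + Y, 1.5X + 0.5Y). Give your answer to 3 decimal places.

cov(X + Y, 1.5X + 0.5Y) = (1)(1.5)Var(X) + (1)(0.5)Var(Y) + [(1)(0.5) + (1)(1.5)]cov(X,Y)
= 1.5·19 + 0.5·38 + 2·22.37 = 92.24

92.240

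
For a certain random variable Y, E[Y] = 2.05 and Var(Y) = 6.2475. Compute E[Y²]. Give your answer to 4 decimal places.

E[Y²] = Var(Y) + (E[Y])² = 6.2475 + (2.05)² = 10.45

10.4500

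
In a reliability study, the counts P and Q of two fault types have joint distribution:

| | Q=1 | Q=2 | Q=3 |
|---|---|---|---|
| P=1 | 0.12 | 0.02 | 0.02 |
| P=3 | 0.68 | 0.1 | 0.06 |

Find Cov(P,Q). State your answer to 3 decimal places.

E[P] = 2.68,  E[Q] = 1.28
E[PQ] = 3.4
Cov(P,Q) = E[PQ] − E[P]E[Q] = 3.4 − (2.68)(1.28) = -0.0304

-0.030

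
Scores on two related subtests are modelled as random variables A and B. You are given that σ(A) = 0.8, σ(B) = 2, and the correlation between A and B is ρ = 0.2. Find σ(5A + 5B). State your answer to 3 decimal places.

11.489

Var(A) = (0.8)² = 0.64;  Var(B) = (2)² = 4
cov(A,B) = ρ·σ(A)·σ(B) = 0.2·0.8·2 = 0.32
Var(5A + 5B) = (5)²·Var(A) + (5)²·Var(B) + 2·(5)·(5)·cov(A,B)
= 25·0.64 + 25·4 + 50·0.32 = 132
σ(5A + 5B) = √132 ≈ 11.489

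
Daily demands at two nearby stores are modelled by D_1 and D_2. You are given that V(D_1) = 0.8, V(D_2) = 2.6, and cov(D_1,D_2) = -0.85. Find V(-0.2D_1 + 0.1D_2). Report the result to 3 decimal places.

V(-0.2D_1 + 0.1D_2) = (-0.2)²·V(D_1) + (0.1)²·V(D_2) + 2·(-0.2)·(0.1)·cov(D_1,D_2)
= 0.04·0.8 + 0.01·2.6 + -0.04·-0.85 = 0.092

0.092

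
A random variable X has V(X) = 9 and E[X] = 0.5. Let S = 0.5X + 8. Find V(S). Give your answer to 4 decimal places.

V(0.5X + 8) = (0.5)²·V(X) = 0.25·9 = 2.25

2.2500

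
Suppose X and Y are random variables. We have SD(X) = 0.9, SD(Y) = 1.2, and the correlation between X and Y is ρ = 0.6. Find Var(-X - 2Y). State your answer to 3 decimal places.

9.162

Var(X) = (0.9)² = 0.81;  Var(Y) = (1.2)² = 1.44
Cov(X,Y) = ρ·SD(X)·SD(Y) = 0.6·0.9·1.2 = 0.648
Var(-X - 2Y) = (-1)²·Var(X) + (-2)²·Var(Y) + 2·(-1)·(-2)·Cov(X,Y)
= 1·0.81 + 4·1.44 + 4·0.648 = 9.162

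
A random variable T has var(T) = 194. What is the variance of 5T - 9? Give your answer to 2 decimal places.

var(5T - 9) = (5)²·var(T) = 25·194 = 4850

4850.00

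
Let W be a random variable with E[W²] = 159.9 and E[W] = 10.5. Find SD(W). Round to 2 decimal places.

V(W) = 159.9 − (10.5)² = 49.65
SD(W) = √49.65 ≈ 7.05

7.05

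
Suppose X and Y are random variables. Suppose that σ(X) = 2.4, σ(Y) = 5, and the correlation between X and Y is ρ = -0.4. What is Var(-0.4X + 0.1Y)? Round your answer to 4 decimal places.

Var(X) = (2.4)² = 5.76;  Var(Y) = (5)² = 25
cov(X,Y) = ρ·σ(X)·σ(Y) = -0.4·2.4·5 = -4.8
Var(-0.4X + 0.1Y) = (-0.4)²·Var(X) + (0.1)²·Var(Y) + 2·(-0.4)·(0.1)·cov(X,Y)
= 0.16·5.76 + 0.01·25 + -0.08·-4.8 = 1.5556

1.5556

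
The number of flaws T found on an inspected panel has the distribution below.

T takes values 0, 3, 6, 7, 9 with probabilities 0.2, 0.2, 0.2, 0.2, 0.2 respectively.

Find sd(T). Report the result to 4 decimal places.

3.1623

E[T] = (0)(0.2) + (3)(0.2) + (6)(0.2) + (7)(0.2) + (9)(0.2) = 5
E[T²] = (0)²(0.2) + (3)²(0.2) + (6)²(0.2) + (7)²(0.2) + (9)²(0.2) = 35
Var(T) = E[T²] − (E[T])² = 35 − (5)² = 10
sd(T) = √10 ≈ 3.1623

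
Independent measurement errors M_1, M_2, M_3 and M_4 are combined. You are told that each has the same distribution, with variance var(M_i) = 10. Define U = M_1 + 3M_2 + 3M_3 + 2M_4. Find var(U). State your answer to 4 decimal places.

By independence, var(U) = (1)²var(M_1) + (3)²var(M_2) + (3)²var(M_3) + (2)²var(M_4)
= (1)²·10 + (3)²·10 + (3)²·10 + (2)²·10 = 230

230.0000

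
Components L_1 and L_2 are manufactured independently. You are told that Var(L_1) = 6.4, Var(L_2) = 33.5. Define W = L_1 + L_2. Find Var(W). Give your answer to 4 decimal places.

39.9000

By independence, Var(W) = (1)²Var(L_1) + (1)²Var(L_2)
= (1)²·6.4 + (1)²·33.5 = 39.9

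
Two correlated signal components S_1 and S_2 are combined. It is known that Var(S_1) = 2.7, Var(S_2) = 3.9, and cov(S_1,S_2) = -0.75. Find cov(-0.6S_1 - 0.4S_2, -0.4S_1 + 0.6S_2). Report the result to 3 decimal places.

-0.138

cov(-0.6S_1 - 0.4S_2, -0.4S_1 + 0.6S_2) = (-0.6)(-0.4)Var(S_1) + (-0.4)(0.6)Var(S_2) + [(-0.6)(0.6) + (-0.4)(-0.4)]cov(S_1,S_2)
= 0.24·2.7 + -0.24·3.9 + -0.2·-0.75 = -0.138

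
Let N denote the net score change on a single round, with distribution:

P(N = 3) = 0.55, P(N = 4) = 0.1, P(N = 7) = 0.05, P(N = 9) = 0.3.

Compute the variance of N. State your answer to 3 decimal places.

E[N] = (3)(0.55) + (4)(0.1) + (7)(0.05) + (9)(0.3) = 5.1
E[N²] = (3)²(0.55) + (4)²(0.1) + (7)²(0.05) + (9)²(0.3) = 33.3
Var(N) = E[N²] − (E[N])² = 33.3 − (5.1)² = 7.29

7.290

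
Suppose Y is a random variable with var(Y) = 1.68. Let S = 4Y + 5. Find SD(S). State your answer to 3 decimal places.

var(4Y + 5) = (4)²·1.68 = 26.88
SD(S) = √26.88 ≈ 5.185

5.185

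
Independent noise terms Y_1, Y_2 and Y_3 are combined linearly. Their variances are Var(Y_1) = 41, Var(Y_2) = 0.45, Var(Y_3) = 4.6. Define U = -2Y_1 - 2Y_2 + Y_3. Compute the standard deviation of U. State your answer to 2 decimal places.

By independence, Var(U) = (-2)²Var(Y_1) + (-2)²Var(Y_2) + (1)²Var(Y_3)
= (-2)²·41 + (-2)²·0.45 + (1)²·4.6 = 170.4
SD(U) = √170.4 ≈ 13.05

13.05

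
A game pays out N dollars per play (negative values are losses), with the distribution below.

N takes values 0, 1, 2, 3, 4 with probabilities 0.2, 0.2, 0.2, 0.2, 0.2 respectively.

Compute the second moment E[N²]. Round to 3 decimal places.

6.000

E[N²] = (0)²(0.2) + (1)²(0.2) + (2)²(0.2) + (3)²(0.2) + (4)²(0.2) = 6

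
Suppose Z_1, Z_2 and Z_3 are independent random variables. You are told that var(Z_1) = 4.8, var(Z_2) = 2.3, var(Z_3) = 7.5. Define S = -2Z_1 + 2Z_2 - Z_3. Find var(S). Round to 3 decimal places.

35.900

By independence, var(S) = (-2)²var(Z_1) + (2)²var(Z_2) + (-1)²var(Z_3)
= (-2)²·4.8 + (2)²·2.3 + (-1)²·7.5 = 35.9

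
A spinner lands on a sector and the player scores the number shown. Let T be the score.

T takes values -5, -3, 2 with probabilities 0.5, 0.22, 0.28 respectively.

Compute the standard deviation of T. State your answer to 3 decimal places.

E[T] = (-5)(0.5) + (-3)(0.22) + (2)(0.28) = -2.6
E[T²] = (-5)²(0.5) + (-3)²(0.22) + (2)²(0.28) = 15.6
var(T) = E[T²] − (E[T])² = 15.6 − (-2.6)² = 8.84
SD(T) = √8.84 ≈ 2.973

2.973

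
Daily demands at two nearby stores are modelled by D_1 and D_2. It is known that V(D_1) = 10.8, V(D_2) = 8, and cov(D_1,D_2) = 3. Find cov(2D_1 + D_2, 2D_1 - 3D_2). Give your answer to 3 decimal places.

cov(2D_1 + D_2, 2D_1 - 3D_2) = (2)(2)V(D_1) + (1)(-3)V(D_2) + [(2)(-3) + (1)(2)]cov(D_1,D_2)
= 4·10.8 + -3·8 + -4·3 = 7.2

7.200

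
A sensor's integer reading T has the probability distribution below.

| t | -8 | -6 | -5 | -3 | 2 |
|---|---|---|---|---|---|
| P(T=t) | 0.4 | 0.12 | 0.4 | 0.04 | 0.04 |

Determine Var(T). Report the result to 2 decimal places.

4.92

E[T] = (-8)(0.4) + (-6)(0.12) + (-5)(0.4) + (-3)(0.04) + (2)(0.04) = -5.96
E[T²] = (-8)²(0.4) + (-6)²(0.12) + (-5)²(0.4) + (-3)²(0.04) + (2)²(0.04) = 40.44
Var(T) = E[T²] − (E[T])² = 40.44 − (-5.96)² = 4.9184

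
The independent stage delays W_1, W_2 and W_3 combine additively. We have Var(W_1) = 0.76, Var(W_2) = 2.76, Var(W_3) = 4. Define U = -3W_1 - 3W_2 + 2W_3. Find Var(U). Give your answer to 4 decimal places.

47.6800

By independence, Var(U) = (-3)²Var(W_1) + (-3)²Var(W_2) + (2)²Var(W_3)
= (-3)²·0.76 + (-3)²·2.76 + (2)²·4 = 47.68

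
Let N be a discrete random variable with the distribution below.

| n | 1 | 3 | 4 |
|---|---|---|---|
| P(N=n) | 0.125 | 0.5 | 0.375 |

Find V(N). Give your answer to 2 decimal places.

0.86

E[N] = (1)(0.125) + (3)(0.5) + (4)(0.375) = 3.125
E[N²] = (1)²(0.125) + (3)²(0.5) + (4)²(0.375) = 10.625
V(N) = E[N²] − (E[N])² = 10.625 − (3.125)² = 0.859375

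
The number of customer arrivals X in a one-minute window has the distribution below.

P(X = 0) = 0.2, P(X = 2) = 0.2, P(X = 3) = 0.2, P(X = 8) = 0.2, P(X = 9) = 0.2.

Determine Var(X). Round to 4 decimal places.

E[X] = (0)(0.2) + (2)(0.2) + (3)(0.2) + (8)(0.2) + (9)(0.2) = 4.4
E[X²] = (0)²(0.2) + (2)²(0.2) + (3)²(0.2) + (8)²(0.2) + (9)²(0.2) = 31.6
Var(X) = E[X²] − (E[X])² = 31.6 − (4.4)² = 12.24

12.2400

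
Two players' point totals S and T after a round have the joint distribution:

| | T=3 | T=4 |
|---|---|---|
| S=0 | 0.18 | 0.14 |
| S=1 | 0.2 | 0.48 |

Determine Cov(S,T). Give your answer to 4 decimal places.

E[S] = 0.68,  E[T] = 3.62
E[ST] = 2.52
Cov(S,T) = E[ST] − E[S]E[T] = 2.52 − (0.68)(3.62) = 0.0584

0.0584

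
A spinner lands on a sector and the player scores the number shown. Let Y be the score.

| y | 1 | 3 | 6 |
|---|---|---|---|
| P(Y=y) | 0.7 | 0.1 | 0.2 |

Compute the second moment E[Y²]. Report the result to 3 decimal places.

E[Y²] = (1)²(0.7) + (3)²(0.1) + (6)²(0.2) = 8.8

8.800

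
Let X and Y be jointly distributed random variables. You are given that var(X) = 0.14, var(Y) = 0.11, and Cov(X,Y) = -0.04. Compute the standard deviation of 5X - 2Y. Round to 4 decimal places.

2.1772

var(5X - 2Y) = (5)²·var(X) + (-2)²·var(Y) + 2·(5)·(-2)·Cov(X,Y)
= 25·0.14 + 4·0.11 + -20·-0.04 = 4.74
sd(5X - 2Y) = √4.74 ≈ 2.1772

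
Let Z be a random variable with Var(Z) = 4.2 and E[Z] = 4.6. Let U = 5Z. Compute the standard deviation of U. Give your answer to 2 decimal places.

10.25

Var(5Z) = (5)²·4.2 = 105
σ(U) = √105 ≈ 10.25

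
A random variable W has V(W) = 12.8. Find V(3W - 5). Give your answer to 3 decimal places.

115.200

V(3W - 5) = (3)²·V(W) = 9·12.8 = 115.2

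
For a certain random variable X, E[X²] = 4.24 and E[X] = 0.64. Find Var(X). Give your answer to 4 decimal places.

3.8304

Var(X) = 4.24 − (0.64)² = 3.8304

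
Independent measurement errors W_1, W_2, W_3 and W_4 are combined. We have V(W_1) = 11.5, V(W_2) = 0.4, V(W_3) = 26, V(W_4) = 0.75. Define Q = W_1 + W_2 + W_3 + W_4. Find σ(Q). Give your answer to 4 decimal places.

6.2169

By independence, V(Q) = (1)²V(W_1) + (1)²V(W_2) + (1)²V(W_3) + (1)²V(W_4)
= (1)²·11.5 + (1)²·0.4 + (1)²·26 + (1)²·0.75 = 38.65
σ(Q) = √38.65 ≈ 6.2169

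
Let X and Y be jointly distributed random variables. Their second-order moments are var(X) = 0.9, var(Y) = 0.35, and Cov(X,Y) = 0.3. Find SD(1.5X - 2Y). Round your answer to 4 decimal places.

var(1.5X - 2Y) = (1.5)²·var(X) + (-2)²·var(Y) + 2·(1.5)·(-2)·Cov(X,Y)
= 2.25·0.9 + 4·0.35 + -6·0.3 = 1.625
SD(1.5X - 2Y) = √1.625 ≈ 1.2748

1.2748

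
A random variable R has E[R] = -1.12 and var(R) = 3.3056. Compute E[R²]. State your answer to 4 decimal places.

4.5600

E[R²] = var(R) + (E[R])² = 3.3056 + (-1.12)² = 4.56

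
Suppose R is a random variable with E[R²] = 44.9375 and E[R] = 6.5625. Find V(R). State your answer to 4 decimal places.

1.8711

V(R) = 44.9375 − (6.5625)² = 1.87109375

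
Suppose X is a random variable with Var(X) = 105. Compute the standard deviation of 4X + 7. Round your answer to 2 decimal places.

Var(4X + 7) = (4)²·105 = 1680
SD(4X + 7) = √1680 ≈ 40.99

40.99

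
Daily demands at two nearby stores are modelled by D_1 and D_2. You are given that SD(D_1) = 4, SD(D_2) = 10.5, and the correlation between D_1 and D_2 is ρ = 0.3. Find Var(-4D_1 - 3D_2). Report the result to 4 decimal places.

Var(D_1) = (4)² = 16;  Var(D_2) = (10.5)² = 110.25
Cov(D_1,D_2) = ρ·SD(D_1)·SD(D_2) = 0.3·4·10.5 = 12.6
Var(-4D_1 - 3D_2) = (-4)²·Var(D_1) + (-3)²·Var(D_2) + 2·(-4)·(-3)·Cov(D_1,D_2)
= 16·16 + 9·110.25 + 24·12.6 = 1550.65

1550.6500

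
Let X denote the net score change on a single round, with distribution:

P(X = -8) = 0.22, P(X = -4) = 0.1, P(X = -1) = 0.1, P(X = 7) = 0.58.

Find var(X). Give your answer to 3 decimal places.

40.960

E[X] = (-8)(0.22) + (-4)(0.1) + (-1)(0.1) + (7)(0.58) = 1.8
E[X²] = (-8)²(0.22) + (-4)²(0.1) + (-1)²(0.1) + (7)²(0.58) = 44.2
var(X) = E[X²] − (E[X])² = 44.2 − (1.8)² = 40.96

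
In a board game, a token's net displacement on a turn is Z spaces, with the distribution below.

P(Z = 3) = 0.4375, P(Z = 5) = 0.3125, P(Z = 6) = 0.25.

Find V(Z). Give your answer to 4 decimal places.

E[Z] = (3)(0.4375) + (5)(0.3125) + (6)(0.25) = 4.375
E[Z²] = (3)²(0.4375) + (5)²(0.3125) + (6)²(0.25) = 20.75
V(Z) = E[Z²] − (E[Z])² = 20.75 − (4.375)² = 1.609375

1.6094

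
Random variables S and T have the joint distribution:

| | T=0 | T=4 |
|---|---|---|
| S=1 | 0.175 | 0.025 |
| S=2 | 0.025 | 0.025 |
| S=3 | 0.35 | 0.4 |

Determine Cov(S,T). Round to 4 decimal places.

0.5100

E[S] = 2.55,  E[T] = 1.8
E[ST] = 5.1
Cov(S,T) = E[ST] − E[S]E[T] = 5.1 − (2.55)(1.8) = 0.51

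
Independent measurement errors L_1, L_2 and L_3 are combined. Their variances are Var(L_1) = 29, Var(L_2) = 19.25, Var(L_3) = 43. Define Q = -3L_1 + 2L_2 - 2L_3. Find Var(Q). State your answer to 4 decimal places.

510.0000

By independence, Var(Q) = (-3)²Var(L_1) + (2)²Var(L_2) + (-2)²Var(L_3)
= (-3)²·29 + (2)²·19.25 + (-2)²·43 = 510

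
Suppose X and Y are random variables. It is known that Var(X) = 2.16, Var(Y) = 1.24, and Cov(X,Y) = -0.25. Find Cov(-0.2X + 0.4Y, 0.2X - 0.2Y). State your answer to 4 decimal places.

Cov(-0.2X + 0.4Y, 0.2X - 0.2Y) = (-0.2)(0.2)Var(X) + (0.4)(-0.2)Var(Y) + [(-0.2)(-0.2) + (0.4)(0.2)]Cov(X,Y)
= -0.04·2.16 + -0.08·1.24 + 0.12·-0.25 = -0.2156

-0.2156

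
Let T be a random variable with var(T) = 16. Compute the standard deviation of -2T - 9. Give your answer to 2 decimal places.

8.00

var(-2T - 9) = (-2)²·16 = 64
SD(-2T - 9) = √64 ≈ 8.00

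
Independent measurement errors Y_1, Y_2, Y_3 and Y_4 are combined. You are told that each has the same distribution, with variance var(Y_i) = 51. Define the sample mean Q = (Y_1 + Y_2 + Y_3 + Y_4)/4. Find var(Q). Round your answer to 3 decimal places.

12.750

By independence, var(Q) = (0.25)²var(Y_1) + (0.25)²var(Y_2) + (0.25)²var(Y_3) + (0.25)²var(Y_4)
= (0.25)²·51 + (0.25)²·51 + (0.25)²·51 + (0.25)²·51 = 12.75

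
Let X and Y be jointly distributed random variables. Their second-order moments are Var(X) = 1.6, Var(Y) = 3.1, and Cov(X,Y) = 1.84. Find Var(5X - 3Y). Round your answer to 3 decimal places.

Var(5X - 3Y) = (5)²·Var(X) + (-3)²·Var(Y) + 2·(5)·(-3)·Cov(X,Y)
= 25·1.6 + 9·3.1 + -30·1.84 = 12.7

12.700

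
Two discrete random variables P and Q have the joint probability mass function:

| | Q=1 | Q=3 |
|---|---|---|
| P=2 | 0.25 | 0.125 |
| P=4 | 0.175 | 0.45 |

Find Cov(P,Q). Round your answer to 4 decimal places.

0.3625

E[P] = 3.25,  E[Q] = 2.15
E[PQ] = 7.35
Cov(P,Q) = E[PQ] − E[P]E[Q] = 7.35 − (3.25)(2.15) = 0.3625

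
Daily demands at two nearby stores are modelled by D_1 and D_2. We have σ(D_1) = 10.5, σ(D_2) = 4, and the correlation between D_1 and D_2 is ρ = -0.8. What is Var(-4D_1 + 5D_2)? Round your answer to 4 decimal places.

3508.0000

Var(D_1) = (10.5)² = 110.25;  Var(D_2) = (4)² = 16
Cov(D_1,D_2) = ρ·σ(D_1)·σ(D_2) = -0.8·10.5·4 = -33.6
Var(-4D_1 + 5D_2) = (-4)²·Var(D_1) + (5)²·Var(D_2) + 2·(-4)·(5)·Cov(D_1,D_2)
= 16·110.25 + 25·16 + -40·-33.6 = 3508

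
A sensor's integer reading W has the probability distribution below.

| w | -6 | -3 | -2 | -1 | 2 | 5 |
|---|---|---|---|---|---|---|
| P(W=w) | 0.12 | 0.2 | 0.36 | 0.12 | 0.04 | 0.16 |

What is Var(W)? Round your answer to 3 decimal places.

E[W] = (-6)(0.12) + (-3)(0.2) + (-2)(0.36) + (-1)(0.12) + (2)(0.04) + (5)(0.16) = -1.28
E[W²] = (-6)²(0.12) + (-3)²(0.2) + (-2)²(0.36) + (-1)²(0.12) + (2)²(0.04) + (5)²(0.16) = 11.84
Var(W) = E[W²] − (E[W])² = 11.84 − (-1.28)² = 10.2016

10.202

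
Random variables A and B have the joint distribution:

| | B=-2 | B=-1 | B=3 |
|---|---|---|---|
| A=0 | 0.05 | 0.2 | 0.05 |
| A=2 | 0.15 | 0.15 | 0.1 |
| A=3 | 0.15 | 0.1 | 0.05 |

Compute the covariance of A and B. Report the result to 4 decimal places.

E[A] = 1.7,  E[B] = -0.55
E[AB] = -1.05
Cov(A,B) = E[AB] − E[A]E[B] = -1.05 − (1.7)(-0.55) = -0.115

-0.1150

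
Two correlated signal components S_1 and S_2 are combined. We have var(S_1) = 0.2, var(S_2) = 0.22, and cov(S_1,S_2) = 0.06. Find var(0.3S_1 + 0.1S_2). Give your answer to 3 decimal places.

var(0.3S_1 + 0.1S_2) = (0.3)²·var(S_1) + (0.1)²·var(S_2) + 2·(0.3)·(0.1)·cov(S_1,S_2)
= 0.09·0.2 + 0.01·0.22 + 0.06·0.06 = 0.0238

0.024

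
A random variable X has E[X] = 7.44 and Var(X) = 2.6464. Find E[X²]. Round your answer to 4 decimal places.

E[X²] = Var(X) + (E[X])² = 2.6464 + (7.44)² = 58

58.0000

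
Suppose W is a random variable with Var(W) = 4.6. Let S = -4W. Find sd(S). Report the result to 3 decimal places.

Var(-4W) = (-4)²·4.6 = 73.6
sd(S) = √73.6 ≈ 8.579

8.579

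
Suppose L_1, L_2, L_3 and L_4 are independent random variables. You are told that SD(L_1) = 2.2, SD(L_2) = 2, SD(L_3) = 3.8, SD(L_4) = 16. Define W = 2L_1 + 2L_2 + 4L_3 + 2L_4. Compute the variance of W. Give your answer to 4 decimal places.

1290.4000

var(L_1) = 4.84, var(L_2) = 4, var(L_3) = 14.44, var(L_4) = 256
By independence, var(W) = (2)²var(L_1) + (2)²var(L_2) + (4)²var(L_3) + (2)²var(L_4)
= (2)²·4.84 + (2)²·4 + (4)²·14.44 + (2)²·256 = 1290.4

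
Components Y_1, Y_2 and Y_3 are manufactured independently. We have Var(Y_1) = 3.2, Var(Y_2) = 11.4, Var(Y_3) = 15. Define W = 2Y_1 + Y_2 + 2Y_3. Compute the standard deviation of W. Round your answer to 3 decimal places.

By independence, Var(W) = (2)²Var(Y_1) + (1)²Var(Y_2) + (2)²Var(Y_3)
= (2)²·3.2 + (1)²·11.4 + (2)²·15 = 84.2
SD(W) = √84.2 ≈ 9.176

9.176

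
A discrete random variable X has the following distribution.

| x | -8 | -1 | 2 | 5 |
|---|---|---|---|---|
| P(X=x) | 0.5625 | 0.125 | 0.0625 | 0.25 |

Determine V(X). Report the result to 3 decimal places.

32.063

E[X] = (-8)(0.5625) + (-1)(0.125) + (2)(0.0625) + (5)(0.25) = -3.25
E[X²] = (-8)²(0.5625) + (-1)²(0.125) + (2)²(0.0625) + (5)²(0.25) = 42.625
V(X) = E[X²] − (E[X])² = 42.625 − (-3.25)² = 32.0625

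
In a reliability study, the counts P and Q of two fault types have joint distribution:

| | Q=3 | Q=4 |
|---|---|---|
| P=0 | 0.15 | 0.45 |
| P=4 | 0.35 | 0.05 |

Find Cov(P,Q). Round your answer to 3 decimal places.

E[P] = 1.6,  E[Q] = 3.5
E[PQ] = 5
Cov(P,Q) = E[PQ] − E[P]E[Q] = 5 − (1.6)(3.5) = -0.6

-0.600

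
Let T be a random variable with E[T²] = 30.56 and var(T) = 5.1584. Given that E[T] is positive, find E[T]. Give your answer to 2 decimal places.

5.04

(E[T])² = E[T²] − var(T) = 30.56 − 5.1584 = 25.4016
E[T] = √25.4016 = 5.04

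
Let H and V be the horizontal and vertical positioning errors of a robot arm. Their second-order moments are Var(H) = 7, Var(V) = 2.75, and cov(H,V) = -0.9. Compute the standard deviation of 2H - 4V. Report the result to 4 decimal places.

Var(2H - 4V) = (2)²·Var(H) + (-4)²·Var(V) + 2·(2)·(-4)·cov(H,V)
= 4·7 + 16·2.75 + -16·-0.9 = 86.4
SD(2H - 4V) = √86.4 ≈ 9.2952

9.2952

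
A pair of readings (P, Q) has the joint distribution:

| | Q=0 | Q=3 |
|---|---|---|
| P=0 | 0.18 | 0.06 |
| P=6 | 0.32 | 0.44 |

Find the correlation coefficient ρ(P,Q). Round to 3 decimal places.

0.281

E[P] = 4.56,  E[Q] = 1.5
E[PQ] = 7.92
Cov(P,Q) = E[PQ] − E[P]E[Q] = 7.92 − (4.56)(1.5) = 1.08
var(P) = 6.5664,  var(Q) = 2.25
ρ = 1.08 / √(6.5664·2.25) ≈ 0.281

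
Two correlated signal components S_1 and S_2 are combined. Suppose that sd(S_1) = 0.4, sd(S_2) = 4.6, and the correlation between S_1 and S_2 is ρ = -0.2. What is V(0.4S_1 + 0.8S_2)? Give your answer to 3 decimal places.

13.332

V(S_1) = (0.4)² = 0.16;  V(S_2) = (4.6)² = 21.16
Cov(S_1,S_2) = ρ·sd(S_1)·sd(S_2) = -0.2·0.4·4.6 = -0.368
V(0.4S_1 + 0.8S_2) = (0.4)²·V(S_1) + (0.8)²·V(S_2) + 2·(0.4)·(0.8)·Cov(S_1,S_2)
= 0.16·0.16 + 0.64·21.16 + 0.64·-0.368 = 13.33248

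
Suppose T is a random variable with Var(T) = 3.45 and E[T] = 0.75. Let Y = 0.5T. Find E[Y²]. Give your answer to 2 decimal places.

E[0.5T] = 0.5·0.75 = 0.375
Var(0.5T) = (0.5)²·3.45 = 0.8625
E[Y²] = Var(Y) + (E[Y])² = 0.8625 + (0.375)² = 1.003125

1.00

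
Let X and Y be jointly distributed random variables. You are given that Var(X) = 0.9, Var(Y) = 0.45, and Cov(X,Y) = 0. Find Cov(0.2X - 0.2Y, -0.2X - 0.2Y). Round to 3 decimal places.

-0.018

Cov(0.2X - 0.2Y, -0.2X - 0.2Y) = (0.2)(-0.2)Var(X) + (-0.2)(-0.2)Var(Y) + [(0.2)(-0.2) + (-0.2)(-0.2)]Cov(X,Y)
= -0.04·0.9 + 0.04·0.45 + 0·0 = -0.018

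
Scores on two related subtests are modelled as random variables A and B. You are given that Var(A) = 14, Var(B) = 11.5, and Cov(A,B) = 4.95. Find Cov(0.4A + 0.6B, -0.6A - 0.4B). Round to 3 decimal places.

-8.694

Cov(0.4A + 0.6B, -0.6A - 0.4B) = (0.4)(-0.6)Var(A) + (0.6)(-0.4)Var(B) + [(0.4)(-0.4) + (0.6)(-0.6)]Cov(A,B)
= -0.24·14 + -0.24·11.5 + -0.52·4.95 = -8.694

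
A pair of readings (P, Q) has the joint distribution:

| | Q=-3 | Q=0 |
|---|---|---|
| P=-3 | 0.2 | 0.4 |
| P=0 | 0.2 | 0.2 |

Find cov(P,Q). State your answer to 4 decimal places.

-0.3600

E[P] = -1.8,  E[Q] = -1.2
E[PQ] = 1.8
cov(P,Q) = E[PQ] − E[P]E[Q] = 1.8 − (-1.8)(-1.2) = -0.36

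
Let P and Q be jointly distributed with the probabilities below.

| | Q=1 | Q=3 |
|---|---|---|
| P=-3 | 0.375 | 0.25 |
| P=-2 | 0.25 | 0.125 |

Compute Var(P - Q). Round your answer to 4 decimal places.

E[P] = -2.625,  E[Q] = 1.75,  E[PQ] = -4.625
Var(P) = 7.125 − (-2.625)² = 0.234375;  Var(Q) = 4 − (1.75)² = 0.9375
Cov(P,Q) = -4.625 − (-2.625)(1.75) = -0.03125
Var(P - Q) = (1)²·0.234375 + (-1)²·0.9375 + 2·(1)·(-1)·-0.03125 = 1.234375

1.2344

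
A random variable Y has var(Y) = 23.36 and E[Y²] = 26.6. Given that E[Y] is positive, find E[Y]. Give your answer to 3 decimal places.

(E[Y])² = E[Y²] − var(Y) = 26.6 − 23.36 = 3.24
E[Y] = √3.24 = 1.8

1.800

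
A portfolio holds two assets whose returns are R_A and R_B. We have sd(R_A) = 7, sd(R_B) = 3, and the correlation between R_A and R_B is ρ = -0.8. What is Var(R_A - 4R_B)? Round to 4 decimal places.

327.4000

Var(R_A) = (7)² = 49;  Var(R_B) = (3)² = 9
Cov(R_A,R_B) = ρ·sd(R_A)·sd(R_B) = -0.8·7·3 = -16.8
Var(R_A - 4R_B) = (1)²·Var(R_A) + (-4)²·Var(R_B) + 2·(1)·(-4)·Cov(R_A,R_B)
= 1·49 + 16·9 + -8·-16.8 = 327.4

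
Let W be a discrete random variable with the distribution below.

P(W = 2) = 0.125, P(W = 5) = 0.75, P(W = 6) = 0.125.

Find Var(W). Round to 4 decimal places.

E[W] = (2)(0.125) + (5)(0.75) + (6)(0.125) = 4.75
E[W²] = (2)²(0.125) + (5)²(0.75) + (6)²(0.125) = 23.75
Var(W) = E[W²] − (E[W])² = 23.75 − (4.75)² = 1.1875

1.1875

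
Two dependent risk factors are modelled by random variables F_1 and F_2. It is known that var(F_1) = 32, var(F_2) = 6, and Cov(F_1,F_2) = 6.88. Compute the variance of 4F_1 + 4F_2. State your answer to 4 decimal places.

var(4F_1 + 4F_2) = (4)²·var(F_1) + (4)²·var(F_2) + 2·(4)·(4)·Cov(F_1,F_2)
= 16·32 + 16·6 + 32·6.88 = 828.16

828.1600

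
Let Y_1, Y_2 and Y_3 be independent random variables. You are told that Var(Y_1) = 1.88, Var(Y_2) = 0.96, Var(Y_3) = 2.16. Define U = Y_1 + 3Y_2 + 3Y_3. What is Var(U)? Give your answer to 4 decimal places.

29.9600

By independence, Var(U) = (1)²Var(Y_1) + (3)²Var(Y_2) + (3)²Var(Y_3)
= (1)²·1.88 + (3)²·0.96 + (3)²·2.16 = 29.96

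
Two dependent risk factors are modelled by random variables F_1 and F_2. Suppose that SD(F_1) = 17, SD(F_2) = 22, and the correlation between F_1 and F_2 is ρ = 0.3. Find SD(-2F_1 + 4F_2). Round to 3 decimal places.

84.290

Var(F_1) = (17)² = 289;  Var(F_2) = (22)² = 484
Cov(F_1,F_2) = ρ·SD(F_1)·SD(F_2) = 0.3·17·22 = 112.2
Var(-2F_1 + 4F_2) = (-2)²·Var(F_1) + (4)²·Var(F_2) + 2·(-2)·(4)·Cov(F_1,F_2)
= 4·289 + 16·484 + -16·112.2 = 7104.8
SD(-2F_1 + 4F_2) = √7104.8 ≈ 84.290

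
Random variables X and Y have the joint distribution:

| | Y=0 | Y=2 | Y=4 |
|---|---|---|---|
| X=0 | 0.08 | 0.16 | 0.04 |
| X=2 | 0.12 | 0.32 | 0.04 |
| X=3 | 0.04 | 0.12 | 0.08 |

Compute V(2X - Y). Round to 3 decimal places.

5.850

E[X] = 1.68,  E[Y] = 1.84,  E[XY] = 3.28
V(X) = 4.08 − (1.68)² = 1.2576;  V(Y) = 4.96 − (1.84)² = 1.5744
Cov(X,Y) = 3.28 − (1.68)(1.84) = 0.1888
V(2X - Y) = (2)²·1.2576 + (-1)²·1.5744 + 2·(2)·(-1)·0.1888 = 5.8496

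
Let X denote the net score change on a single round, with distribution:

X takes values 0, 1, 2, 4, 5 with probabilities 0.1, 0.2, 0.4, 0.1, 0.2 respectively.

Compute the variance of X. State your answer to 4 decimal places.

2.6400

E[X] = (0)(0.1) + (1)(0.2) + (2)(0.4) + (4)(0.1) + (5)(0.2) = 2.4
E[X²] = (0)²(0.1) + (1)²(0.2) + (2)²(0.4) + (4)²(0.1) + (5)²(0.2) = 8.4
var(X) = E[X²] − (E[X])² = 8.4 − (2.4)² = 2.64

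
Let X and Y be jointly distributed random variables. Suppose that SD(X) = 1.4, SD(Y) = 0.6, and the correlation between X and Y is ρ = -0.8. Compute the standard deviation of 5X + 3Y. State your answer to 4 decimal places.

Var(X) = (1.4)² = 1.96;  Var(Y) = (0.6)² = 0.36
cov(X,Y) = ρ·SD(X)·SD(Y) = -0.8·1.4·0.6 = -0.672
Var(5X + 3Y) = (5)²·Var(X) + (3)²·Var(Y) + 2·(5)·(3)·cov(X,Y)
= 25·1.96 + 9·0.36 + 30·-0.672 = 32.08
SD(5X + 3Y) = √32.08 ≈ 5.6639

5.6639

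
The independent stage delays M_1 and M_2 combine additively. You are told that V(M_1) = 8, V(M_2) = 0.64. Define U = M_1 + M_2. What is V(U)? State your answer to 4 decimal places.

By independence, V(U) = (1)²V(M_1) + (1)²V(M_2)
= (1)²·8 + (1)²·0.64 = 8.64

8.6400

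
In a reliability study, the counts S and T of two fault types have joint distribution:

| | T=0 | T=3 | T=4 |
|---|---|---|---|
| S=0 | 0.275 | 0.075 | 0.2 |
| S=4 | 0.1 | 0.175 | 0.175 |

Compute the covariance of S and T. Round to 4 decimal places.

0.8500

E[S] = 1.8,  E[T] = 2.25
E[ST] = 4.9
Cov(S,T) = E[ST] − E[S]E[T] = 4.9 − (1.8)(2.25) = 0.85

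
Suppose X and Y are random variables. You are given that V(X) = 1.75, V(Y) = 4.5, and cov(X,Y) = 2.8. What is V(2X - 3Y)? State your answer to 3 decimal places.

V(2X - 3Y) = (2)²·V(X) + (-3)²·V(Y) + 2·(2)·(-3)·cov(X,Y)
= 4·1.75 + 9·4.5 + -12·2.8 = 13.9

13.900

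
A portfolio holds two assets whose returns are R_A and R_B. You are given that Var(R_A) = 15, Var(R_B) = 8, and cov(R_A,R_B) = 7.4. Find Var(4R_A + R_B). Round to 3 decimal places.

Var(4R_A + R_B) = (4)²·Var(R_A) + (1)²·Var(R_B) + 2·(4)·(1)·cov(R_A,R_B)
= 16·15 + 1·8 + 8·7.4 = 307.2

307.200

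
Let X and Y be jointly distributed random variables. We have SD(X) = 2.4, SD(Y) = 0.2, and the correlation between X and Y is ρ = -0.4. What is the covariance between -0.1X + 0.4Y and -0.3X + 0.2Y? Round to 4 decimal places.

V(X) = (2.4)² = 5.76;  V(Y) = (0.2)² = 0.04
cov(X,Y) = ρ·SD(X)·SD(Y) = -0.4·2.4·0.2 = -0.192
cov(-0.1X + 0.4Y, -0.3X + 0.2Y) = (-0.1)(-0.3)V(X) + (0.4)(0.2)V(Y) + [(-0.1)(0.2) + (0.4)(-0.3)]cov(X,Y)
= 0.03·5.76 + 0.08·0.04 + -0.14·-0.192 = 0.20288

0.2029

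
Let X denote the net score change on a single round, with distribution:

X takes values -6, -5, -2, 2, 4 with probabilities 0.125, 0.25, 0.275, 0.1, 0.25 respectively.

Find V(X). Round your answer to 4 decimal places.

E[X] = (-6)(0.125) + (-5)(0.25) + (-2)(0.275) + (2)(0.1) + (4)(0.25) = -1.35
E[X²] = (-6)²(0.125) + (-5)²(0.25) + (-2)²(0.275) + (2)²(0.1) + (4)²(0.25) = 16.25
V(X) = E[X²] − (E[X])² = 16.25 − (-1.35)² = 14.4275

14.4275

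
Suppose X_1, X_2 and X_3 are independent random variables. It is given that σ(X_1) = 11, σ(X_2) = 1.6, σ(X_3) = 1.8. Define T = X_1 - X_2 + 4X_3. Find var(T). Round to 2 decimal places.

var(X_1) = 121, var(X_2) = 2.56, var(X_3) = 3.24
By independence, var(T) = (1)²var(X_1) + (-1)²var(X_2) + (4)²var(X_3)
= (1)²·121 + (-1)²·2.56 + (4)²·3.24 = 175.4

175.40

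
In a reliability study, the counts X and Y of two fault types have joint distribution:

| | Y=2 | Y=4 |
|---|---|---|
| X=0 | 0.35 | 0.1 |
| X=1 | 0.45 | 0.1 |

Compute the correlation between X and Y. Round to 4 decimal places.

-0.0503

E[X] = 0.55,  E[Y] = 2.4
E[XY] = 1.3
cov(X,Y) = E[XY] − E[X]E[Y] = 1.3 − (0.55)(2.4) = -0.02
V(X) = 0.2475,  V(Y) = 0.64
ρ = -0.02 / √(0.2475·0.64) ≈ -0.0503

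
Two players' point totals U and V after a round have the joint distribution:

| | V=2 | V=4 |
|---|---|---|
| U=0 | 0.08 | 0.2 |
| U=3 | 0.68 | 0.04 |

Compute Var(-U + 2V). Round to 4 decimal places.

7.9200

E[U] = 2.16,  E[V] = 2.48,  E[UV] = 4.56
Var(U) = 6.48 − (2.16)² = 1.8144;  Var(V) = 6.88 − (2.48)² = 0.7296
Cov(U,V) = 4.56 − (2.16)(2.48) = -0.7968
Var(-U + 2V) = (-1)²·1.8144 + (2)²·0.7296 + 2·(-1)·(2)·-0.7968 = 7.92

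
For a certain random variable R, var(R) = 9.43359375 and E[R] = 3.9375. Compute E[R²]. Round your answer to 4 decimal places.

E[R²] = var(R) + (E[R])² = 9.43359375 + (3.9375)² = 24.9375

24.9375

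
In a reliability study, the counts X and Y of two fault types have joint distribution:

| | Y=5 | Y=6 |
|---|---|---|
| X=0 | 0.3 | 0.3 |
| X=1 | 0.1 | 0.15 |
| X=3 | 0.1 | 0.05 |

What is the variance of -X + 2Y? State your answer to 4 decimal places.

2.3100

E[X] = 0.7,  E[Y] = 5.5,  E[XY] = 3.8
Var(X) = 1.6 − (0.7)² = 1.11;  Var(Y) = 30.5 − (5.5)² = 0.25
Cov(X,Y) = 3.8 − (0.7)(5.5) = -0.05
Var(-X + 2Y) = (-1)²·1.11 + (2)²·0.25 + 2·(-1)·(2)·-0.05 = 2.31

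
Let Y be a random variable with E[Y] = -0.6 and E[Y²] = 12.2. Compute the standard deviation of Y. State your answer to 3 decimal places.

var(Y) = 12.2 − (-0.6)² = 11.84
sd(Y) = √11.84 ≈ 3.441

3.441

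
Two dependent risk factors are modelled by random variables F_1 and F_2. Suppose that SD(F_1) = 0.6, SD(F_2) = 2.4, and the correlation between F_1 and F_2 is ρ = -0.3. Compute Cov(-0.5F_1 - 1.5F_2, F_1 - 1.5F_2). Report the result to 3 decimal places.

var(F_1) = (0.6)² = 0.36;  var(F_2) = (2.4)² = 5.76
Cov(F_1,F_2) = ρ·SD(F_1)·SD(F_2) = -0.3·0.6·2.4 = -0.432
Cov(-0.5F_1 - 1.5F_2, F_1 - 1.5F_2) = (-0.5)(1)var(F_1) + (-1.5)(-1.5)var(F_2) + [(-0.5)(-1.5) + (-1.5)(1)]Cov(F_1,F_2)
= -0.5·0.36 + 2.25·5.76 + -0.75·-0.432 = 13.104

13.104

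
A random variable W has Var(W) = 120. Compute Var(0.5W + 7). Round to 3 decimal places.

Var(0.5W + 7) = (0.5)²·Var(W) = 0.25·120 = 30

30.000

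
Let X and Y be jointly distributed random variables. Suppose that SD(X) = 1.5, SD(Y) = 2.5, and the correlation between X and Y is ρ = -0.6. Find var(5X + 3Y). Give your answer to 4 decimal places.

45.0000

var(X) = (1.5)² = 2.25;  var(Y) = (2.5)² = 6.25
Cov(X,Y) = ρ·SD(X)·SD(Y) = -0.6·1.5·2.5 = -2.25
var(5X + 3Y) = (5)²·var(X) + (3)²·var(Y) + 2·(5)·(3)·Cov(X,Y)
= 25·2.25 + 9·6.25 + 30·-2.25 = 45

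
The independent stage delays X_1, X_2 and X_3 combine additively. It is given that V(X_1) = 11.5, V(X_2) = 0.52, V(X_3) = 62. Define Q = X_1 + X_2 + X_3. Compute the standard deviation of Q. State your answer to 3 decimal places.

8.603

By independence, V(Q) = (1)²V(X_1) + (1)²V(X_2) + (1)²V(X_3)
= (1)²·11.5 + (1)²·0.52 + (1)²·62 = 74.02
SD(Q) = √74.02 ≈ 8.603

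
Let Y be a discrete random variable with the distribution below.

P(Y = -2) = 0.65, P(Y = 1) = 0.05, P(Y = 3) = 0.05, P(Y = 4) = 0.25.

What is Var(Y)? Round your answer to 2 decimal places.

E[Y] = (-2)(0.65) + (1)(0.05) + (3)(0.05) + (4)(0.25) = -0.1
E[Y²] = (-2)²(0.65) + (1)²(0.05) + (3)²(0.05) + (4)²(0.25) = 7.1
Var(Y) = E[Y²] − (E[Y])² = 7.1 − (-0.1)² = 7.09

7.09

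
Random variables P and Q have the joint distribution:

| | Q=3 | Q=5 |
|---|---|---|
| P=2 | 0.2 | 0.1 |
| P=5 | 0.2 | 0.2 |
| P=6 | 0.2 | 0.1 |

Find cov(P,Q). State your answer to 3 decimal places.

0.080

E[P] = 4.4,  E[Q] = 3.8
E[PQ] = 16.8
cov(P,Q) = E[PQ] − E[P]E[Q] = 16.8 − (4.4)(3.8) = 0.08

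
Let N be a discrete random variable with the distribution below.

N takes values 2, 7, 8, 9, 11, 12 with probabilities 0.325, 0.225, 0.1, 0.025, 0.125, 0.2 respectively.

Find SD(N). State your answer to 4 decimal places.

3.9146

E[N] = (2)(0.325) + (7)(0.225) + (8)(0.1) + (9)(0.025) + (11)(0.125) + (12)(0.2) = 7.025
E[N²] = (2)²(0.325) + (7)²(0.225) + (8)²(0.1) + (9)²(0.025) + (11)²(0.125) + (12)²(0.2) = 64.675
Var(N) = E[N²] − (E[N])² = 64.675 − (7.025)² = 15.324375
SD(N) = √15.324375 ≈ 3.9146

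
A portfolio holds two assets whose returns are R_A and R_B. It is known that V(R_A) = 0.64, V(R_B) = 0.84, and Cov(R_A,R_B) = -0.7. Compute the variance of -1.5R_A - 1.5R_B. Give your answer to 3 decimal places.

V(-1.5R_A - 1.5R_B) = (-1.5)²·V(R_A) + (-1.5)²·V(R_B) + 2·(-1.5)·(-1.5)·Cov(R_A,R_B)
= 2.25·0.64 + 2.25·0.84 + 4.5·-0.7 = 0.18

0.180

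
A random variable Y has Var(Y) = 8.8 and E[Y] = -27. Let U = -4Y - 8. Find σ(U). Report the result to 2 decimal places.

Var(-4Y - 8) = (-4)²·8.8 = 140.8
σ(U) = √140.8 ≈ 11.87

11.87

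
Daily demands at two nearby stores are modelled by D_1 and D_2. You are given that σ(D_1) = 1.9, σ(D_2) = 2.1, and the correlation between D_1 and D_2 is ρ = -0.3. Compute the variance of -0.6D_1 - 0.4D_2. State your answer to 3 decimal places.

V(D_1) = (1.9)² = 3.61;  V(D_2) = (2.1)² = 4.41
cov(D_1,D_2) = ρ·σ(D_1)·σ(D_2) = -0.3·1.9·2.1 = -1.197
V(-0.6D_1 - 0.4D_2) = (-0.6)²·V(D_1) + (-0.4)²·V(D_2) + 2·(-0.6)·(-0.4)·cov(D_1,D_2)
= 0.36·3.61 + 0.16·4.41 + 0.48·-1.197 = 1.43064

1.431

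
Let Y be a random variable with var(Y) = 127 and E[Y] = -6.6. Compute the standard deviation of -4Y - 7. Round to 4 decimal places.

45.0777

var(-4Y - 7) = (-4)²·127 = 2032
SD(-4Y - 7) = √2032 ≈ 45.0777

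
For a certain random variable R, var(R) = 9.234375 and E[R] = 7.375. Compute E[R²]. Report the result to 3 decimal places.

E[R²] = var(R) + (E[R])² = 9.234375 + (7.375)² = 63.625

63.625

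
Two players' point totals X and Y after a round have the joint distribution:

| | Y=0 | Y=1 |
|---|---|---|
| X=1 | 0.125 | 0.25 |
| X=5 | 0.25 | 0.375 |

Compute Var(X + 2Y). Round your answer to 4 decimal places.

E[X] = 3.5,  E[Y] = 0.625,  E[XY] = 2.125
Var(X) = 16 − (3.5)² = 3.75;  Var(Y) = 0.625 − (0.625)² = 0.234375
cov(X,Y) = 2.125 − (3.5)(0.625) = -0.0625
Var(X + 2Y) = (1)²·3.75 + (2)²·0.234375 + 2·(1)·(2)·-0.0625 = 4.4375

4.4375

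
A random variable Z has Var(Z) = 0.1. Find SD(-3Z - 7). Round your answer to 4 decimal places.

Var(-3Z - 7) = (-3)²·0.1 = 0.9
SD(-3Z - 7) = √0.9 ≈ 0.9487

0.9487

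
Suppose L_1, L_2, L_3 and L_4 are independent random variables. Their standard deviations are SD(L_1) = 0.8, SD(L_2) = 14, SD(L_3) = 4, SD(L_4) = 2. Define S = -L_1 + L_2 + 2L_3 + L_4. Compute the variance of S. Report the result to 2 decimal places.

V(L_1) = 0.64, V(L_2) = 196, V(L_3) = 16, V(L_4) = 4
By independence, V(S) = (-1)²V(L_1) + (1)²V(L_2) + (2)²V(L_3) + (1)²V(L_4)
= (-1)²·0.64 + (1)²·196 + (2)²·16 + (1)²·4 = 264.64

264.64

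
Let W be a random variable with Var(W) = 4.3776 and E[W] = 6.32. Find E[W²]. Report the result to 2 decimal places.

E[W²] = Var(W) + (E[W])² = 4.3776 + (6.32)² = 44.32

44.32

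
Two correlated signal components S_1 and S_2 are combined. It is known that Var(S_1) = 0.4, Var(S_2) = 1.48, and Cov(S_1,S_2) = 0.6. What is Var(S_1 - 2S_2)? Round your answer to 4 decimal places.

3.9200

Var(S_1 - 2S_2) = (1)²·Var(S_1) + (-2)²·Var(S_2) + 2·(1)·(-2)·Cov(S_1,S_2)
= 1·0.4 + 4·1.48 + -4·0.6 = 3.92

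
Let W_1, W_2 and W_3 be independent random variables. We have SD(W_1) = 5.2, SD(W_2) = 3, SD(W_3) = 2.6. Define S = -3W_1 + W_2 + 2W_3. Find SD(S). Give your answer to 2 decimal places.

Var(W_1) = 27.04, Var(W_2) = 9, Var(W_3) = 6.76
By independence, Var(S) = (-3)²Var(W_1) + (1)²Var(W_2) + (2)²Var(W_3)
= (-3)²·27.04 + (1)²·9 + (2)²·6.76 = 279.4
SD(S) = √279.4 ≈ 16.72

16.72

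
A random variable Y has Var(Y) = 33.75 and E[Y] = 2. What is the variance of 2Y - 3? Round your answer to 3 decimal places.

Var(2Y - 3) = (2)²·Var(Y) = 4·33.75 = 135

135.000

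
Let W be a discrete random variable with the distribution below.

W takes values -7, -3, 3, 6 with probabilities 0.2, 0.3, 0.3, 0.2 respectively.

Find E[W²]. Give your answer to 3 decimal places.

22.400

E[W²] = (-7)²(0.2) + (-3)²(0.3) + (3)²(0.3) + (6)²(0.2) = 22.4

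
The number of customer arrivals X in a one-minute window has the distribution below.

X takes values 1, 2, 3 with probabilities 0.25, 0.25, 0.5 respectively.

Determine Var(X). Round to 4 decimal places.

E[X] = (1)(0.25) + (2)(0.25) + (3)(0.5) = 2.25
E[X²] = (1)²(0.25) + (2)²(0.25) + (3)²(0.5) = 5.75
Var(X) = E[X²] − (E[X])² = 5.75 − (2.25)² = 0.6875

0.6875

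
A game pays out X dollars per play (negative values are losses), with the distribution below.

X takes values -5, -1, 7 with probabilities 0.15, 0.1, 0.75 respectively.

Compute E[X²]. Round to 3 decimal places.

E[X²] = (-5)²(0.15) + (-1)²(0.1) + (7)²(0.75) = 40.6

40.600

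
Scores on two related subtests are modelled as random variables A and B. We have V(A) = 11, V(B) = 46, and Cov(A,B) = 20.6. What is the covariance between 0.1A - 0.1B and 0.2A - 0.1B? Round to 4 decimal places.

Cov(0.1A - 0.1B, 0.2A - 0.1B) = (0.1)(0.2)V(A) + (-0.1)(-0.1)V(B) + [(0.1)(-0.1) + (-0.1)(0.2)]Cov(A,B)
= 0.02·11 + 0.01·46 + -0.03·20.6 = 0.062

0.0620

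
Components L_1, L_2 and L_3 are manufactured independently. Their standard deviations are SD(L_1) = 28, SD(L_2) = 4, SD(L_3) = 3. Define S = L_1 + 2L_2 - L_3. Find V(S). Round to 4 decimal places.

857.0000

V(L_1) = 784, V(L_2) = 16, V(L_3) = 9
By independence, V(S) = (1)²V(L_1) + (2)²V(L_2) + (-1)²V(L_3)
= (1)²·784 + (2)²·16 + (-1)²·9 = 857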